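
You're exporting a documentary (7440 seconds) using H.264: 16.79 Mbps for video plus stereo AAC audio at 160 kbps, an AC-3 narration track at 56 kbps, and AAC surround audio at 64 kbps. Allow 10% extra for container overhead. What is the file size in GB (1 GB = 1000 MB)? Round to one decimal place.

Audio total: 160 + 56 + 64 = 280 kbps = 0.280 Mbps.
Total bitrate: 16.79 + 0.280 = 17.070 Mbps.
Stream data: 17.070 Mbps × 7440 s = 127000.8 Mb.
With 10% container overhead: ×1.10.
139,701 Mb ÷ 8 = 17,463 MB → 17.46 GB.

17.5 GB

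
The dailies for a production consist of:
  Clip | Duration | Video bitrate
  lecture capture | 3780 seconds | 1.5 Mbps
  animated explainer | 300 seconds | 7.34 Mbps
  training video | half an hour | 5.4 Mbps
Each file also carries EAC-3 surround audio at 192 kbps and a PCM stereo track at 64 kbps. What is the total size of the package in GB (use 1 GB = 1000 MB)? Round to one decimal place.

Audio total: 192 + 64 = 256 kbps = 0.256 Mbps.
lecture capture: 1.756 Mbps × 3780 s = 6637.7 Mb
animated explainer: 7.596 Mbps × 300 s = 2278.8 Mb
training video: 5.656 Mbps × 1800 s = 10180.8 Mb
Total: 19097.3 Mb = 2387.2 MB.
= 2.387 GB.

2.4 GB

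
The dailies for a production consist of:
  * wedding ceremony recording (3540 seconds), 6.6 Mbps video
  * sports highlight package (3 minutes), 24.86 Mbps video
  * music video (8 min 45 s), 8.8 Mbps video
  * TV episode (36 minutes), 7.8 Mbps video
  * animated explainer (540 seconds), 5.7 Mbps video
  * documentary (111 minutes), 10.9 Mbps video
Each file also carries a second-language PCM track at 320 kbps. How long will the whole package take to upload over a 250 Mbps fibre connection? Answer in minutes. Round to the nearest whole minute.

Audio: 320 kbps = 0.320 Mbps.
wedding ceremony recording: 6.920 Mbps × 3540 s = 24496.8 Mb
sports highlight package: 25.180 Mbps × 180 s = 4532.4 Mb
music video: 9.120 Mbps × 525 s = 4788.0 Mb
TV episode: 8.120 Mbps × 2160 s = 17539.2 Mb
animated explainer: 6.020 Mbps × 540 s = 3250.8 Mb
documentary: 11.220 Mbps × 6660 s = 74725.2 Mb
Total: 129332.4 Mb = 16166.5 MB.
At 250 Mbps: 129332.4 / 250 = 517 s ≈ 8.62 minutes.

9 minutes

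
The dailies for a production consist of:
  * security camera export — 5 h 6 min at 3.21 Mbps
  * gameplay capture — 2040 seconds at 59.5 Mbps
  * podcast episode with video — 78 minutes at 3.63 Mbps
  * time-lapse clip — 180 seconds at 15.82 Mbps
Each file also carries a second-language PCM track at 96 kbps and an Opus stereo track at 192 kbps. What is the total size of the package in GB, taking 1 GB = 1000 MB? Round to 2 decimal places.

25.93 GB

Audio total: 96 + 192 = 288 kbps = 0.288 Mbps.
security camera export: 3.498 Mbps × 18360 s = 64223.3 Mb
gameplay capture: 59.788 Mbps × 2040 s = 121967.5 Mb
podcast episode with video: 3.918 Mbps × 4680 s = 18336.2 Mb
time-lapse clip: 16.108 Mbps × 180 s = 2899.4 Mb
Total: 207426.5 Mb = 25928.3 MB.
= 25.93 GB.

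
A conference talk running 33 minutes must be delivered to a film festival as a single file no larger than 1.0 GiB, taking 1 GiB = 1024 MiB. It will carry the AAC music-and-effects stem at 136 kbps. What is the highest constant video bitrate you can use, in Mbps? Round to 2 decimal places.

4.20 Mbps

Budget: 1.0 GiB = 8589.9 Mb.
33 min = 1980 s
Total bitrate budget: 8589.9 Mb / 1980 s = 4.338 Mbps.
Audio: 136 kbps = 0.136 Mbps.
Video: 4.338 − 0.136 = 4.202 Mbps.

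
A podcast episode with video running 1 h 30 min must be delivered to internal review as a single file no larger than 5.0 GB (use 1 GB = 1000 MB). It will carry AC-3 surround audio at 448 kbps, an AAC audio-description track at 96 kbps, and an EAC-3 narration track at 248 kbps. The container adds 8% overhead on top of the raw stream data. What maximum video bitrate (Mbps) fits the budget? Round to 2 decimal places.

6.07 Mbps

Budget: 5.0 GB = 40000.0 Mb.
Stream payload after overhead: 40000.0 / 1.08 = 37037.0 Mb.
1 h 30 min = 90 min = 5400 s
Total bitrate budget: 37037.0 Mb / 5400 s = 6.859 Mbps.
Audio total: 448 + 96 + 248 = 792 kbps = 0.792 Mbps.
Video: 6.859 − 0.792 = 6.067 Mbps.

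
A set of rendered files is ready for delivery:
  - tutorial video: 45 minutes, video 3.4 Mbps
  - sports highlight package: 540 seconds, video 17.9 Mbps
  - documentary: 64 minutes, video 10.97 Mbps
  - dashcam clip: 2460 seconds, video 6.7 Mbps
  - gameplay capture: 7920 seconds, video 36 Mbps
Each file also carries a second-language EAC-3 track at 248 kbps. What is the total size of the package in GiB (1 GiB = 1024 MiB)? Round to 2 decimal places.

42.71 GiB

Audio: 248 kbps = 0.248 Mbps.
tutorial video: 3.648 Mbps × 2700 s = 9849.6 Mb
sports highlight package: 18.148 Mbps × 540 s = 9799.9 Mb
documentary: 11.218 Mbps × 3840 s = 43077.1 Mb
dashcam clip: 6.948 Mbps × 2460 s = 17092.1 Mb
gameplay capture: 36.248 Mbps × 7920 s = 287084.2 Mb
Total: 366902.9 Mb = 45862.9 MB.
= 42.71 GiB.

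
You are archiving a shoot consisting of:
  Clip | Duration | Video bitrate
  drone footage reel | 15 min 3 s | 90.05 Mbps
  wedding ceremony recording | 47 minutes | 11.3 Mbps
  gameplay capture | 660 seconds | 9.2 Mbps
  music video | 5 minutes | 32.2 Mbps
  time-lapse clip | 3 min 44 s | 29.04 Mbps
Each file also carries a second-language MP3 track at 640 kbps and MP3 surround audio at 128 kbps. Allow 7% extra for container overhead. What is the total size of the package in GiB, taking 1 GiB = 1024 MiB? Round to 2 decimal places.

17.34 GiB

Audio total: 640 + 128 = 768 kbps = 0.768 Mbps.
drone footage reel: 90.818 Mbps × 903 s × 1.07 = 87749.3 Mb
wedding ceremony recording: 12.068 Mbps × 2820 s × 1.07 = 36414.0 Mb
gameplay capture: 9.968 Mbps × 660 s × 1.07 = 7039.4 Mb
music video: 32.968 Mbps × 300 s × 1.07 = 10582.7 Mb
time-lapse clip: 29.808 Mbps × 224 s × 1.07 = 7144.4 Mb
Total: 148929.8 Mb = 18616.2 MB.
= 17.34 GiB.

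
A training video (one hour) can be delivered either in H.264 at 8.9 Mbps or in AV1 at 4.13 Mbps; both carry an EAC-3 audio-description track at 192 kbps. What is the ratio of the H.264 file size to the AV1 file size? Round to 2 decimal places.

2.10

1 h = 3600 s
Audio: 192 kbps = 0.192 Mbps.
H.264: 9.092 Mbps × 3600 s = 32731.2 Mb = 3.810 GiB.
AV1: 4.322 Mbps × 3600 s = 15559.2 Mb = 1.811 GiB.
Ratio: 3.810 / 1.811 = 2.104.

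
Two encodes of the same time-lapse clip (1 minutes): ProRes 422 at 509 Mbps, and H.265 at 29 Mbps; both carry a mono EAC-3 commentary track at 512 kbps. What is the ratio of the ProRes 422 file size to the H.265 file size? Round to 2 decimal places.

17.26

Audio: 512 kbps = 0.512 Mbps.
ProRes 422: 509.512 Mbps × 60 s = 30570.7 Mb = 3.559 GiB.
H.265: 29.512 Mbps × 60 s = 1770.7 Mb = 0.206 GiB.
Ratio: 3.559 / 0.206 = 17.265.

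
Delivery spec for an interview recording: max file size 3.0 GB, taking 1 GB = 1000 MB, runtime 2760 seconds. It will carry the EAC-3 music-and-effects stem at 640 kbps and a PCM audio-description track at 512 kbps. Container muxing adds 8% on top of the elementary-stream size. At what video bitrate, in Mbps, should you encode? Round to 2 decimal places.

6.90 Mbps

Budget: 3.0 GB = 24000.0 Mb.
Stream payload after overhead: 24000.0 / 1.08 = 22222.2 Mb.
Total bitrate budget: 22222.2 Mb / 2760 s = 8.052 Mbps.
Audio total: 640 + 512 = 1152 kbps = 1.152 Mbps.
Video: 8.052 − 1.152 = 6.900 Mbps.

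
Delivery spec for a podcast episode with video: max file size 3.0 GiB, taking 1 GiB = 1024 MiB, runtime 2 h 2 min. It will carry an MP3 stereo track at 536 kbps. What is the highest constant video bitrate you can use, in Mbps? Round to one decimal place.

3.0 Mbps

Budget: 3.0 GiB = 25769.8 Mb.
2 h 2 min = 122 min = 7320 s
Total bitrate budget: 25769.8 Mb / 7320 s = 3.520 Mbps.
Audio: 536 kbps = 0.536 Mbps.
Video: 3.520 − 0.536 = 2.984 Mbps.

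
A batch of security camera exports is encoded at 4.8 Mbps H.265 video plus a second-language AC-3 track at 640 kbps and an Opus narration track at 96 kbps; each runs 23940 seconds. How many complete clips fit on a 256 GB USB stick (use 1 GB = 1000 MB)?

Audio total: 640 + 96 = 736 kbps = 0.736 Mbps.
Total bitrate: 5.536 Mbps.
Per item: 5.536 Mbps × 23940 s = 132,532 Mb = 16,566 MB.
Capacity: 256 GB = 2,048,000 Mb; 15.45 items → 15 complete.

15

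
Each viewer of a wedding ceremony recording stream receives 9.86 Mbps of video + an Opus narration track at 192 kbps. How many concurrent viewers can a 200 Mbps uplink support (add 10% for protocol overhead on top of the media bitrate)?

18

Audio: 192 kbps = 0.192 Mbps.
Per-viewer media rate: 10.052 Mbps.
On the wire with 10% overhead: 11.057 Mbps.
200 Mbps = 200.0 Mbps; 200.0 / 11.057 = 18.09 → 18 viewers.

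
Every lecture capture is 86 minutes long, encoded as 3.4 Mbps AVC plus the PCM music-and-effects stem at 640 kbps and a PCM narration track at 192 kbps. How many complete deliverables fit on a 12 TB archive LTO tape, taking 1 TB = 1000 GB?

4396

86 min = 5160 s
Audio total: 640 + 192 = 832 kbps = 0.832 Mbps.
Total bitrate: 4.232 Mbps.
Per item: 4.232 Mbps × 5160 s = 21,837 Mb = 2,730 MB.
Capacity: 12 TB = 96,000,000 Mb; 4396.18 items → 4396 complete.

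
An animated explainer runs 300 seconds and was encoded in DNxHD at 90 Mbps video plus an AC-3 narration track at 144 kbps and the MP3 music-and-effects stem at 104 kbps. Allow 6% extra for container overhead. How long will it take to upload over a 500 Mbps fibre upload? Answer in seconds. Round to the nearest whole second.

Audio total: 144 + 104 = 248 kbps = 0.248 Mbps.
Total bitrate: 90.248 Mbps.
File: 90.248 Mbps × 300 s = 27074.4 Mb.
With 6% container overhead: ×1.06. → 28698.9 Mb.
At 500 Mbps: 28698.9 / 500 = 57.4 s ≈ 57.4 seconds.

57 seconds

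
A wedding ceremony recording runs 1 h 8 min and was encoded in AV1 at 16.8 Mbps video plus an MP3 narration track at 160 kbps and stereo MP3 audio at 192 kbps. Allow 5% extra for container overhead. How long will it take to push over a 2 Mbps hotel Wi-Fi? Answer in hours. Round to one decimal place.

1 h 8 min = 68 min = 4080 s
Audio total: 160 + 192 = 352 kbps = 0.352 Mbps.
Total bitrate: 17.152 Mbps.
File: 17.152 Mbps × 4080 s = 69980.2 Mb.
With 5% container overhead: ×1.05. → 73479.2 Mb.
At 2 Mbps: 73479.2 / 2 = 36739.6 s ≈ 10.2 hours.

10.2 hours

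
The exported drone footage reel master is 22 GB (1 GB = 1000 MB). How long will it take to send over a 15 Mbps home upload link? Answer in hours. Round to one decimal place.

3.3 hours

File: 22 GB = 176000.0 Mb.
At 15 Mbps: 176000.0 / 15 = 11733.3 s ≈ 3.26 hours.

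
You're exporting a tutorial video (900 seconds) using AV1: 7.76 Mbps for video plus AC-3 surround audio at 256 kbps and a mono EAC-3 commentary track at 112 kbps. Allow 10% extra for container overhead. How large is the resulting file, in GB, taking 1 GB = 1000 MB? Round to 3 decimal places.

Audio total: 256 + 112 = 368 kbps = 0.368 Mbps.
Total bitrate: 7.76 + 0.368 = 8.128 Mbps.
Stream data: 8.128 Mbps × 900 s = 7315.2 Mb.
With 10% container overhead: ×1.10.
8,047 Mb ÷ 8 = 1,006 MB → 1.006 GB.

1.006 GB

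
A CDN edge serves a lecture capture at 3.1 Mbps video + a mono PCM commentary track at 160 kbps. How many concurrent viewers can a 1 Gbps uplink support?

Audio: 160 kbps = 0.160 Mbps.
Per-viewer media rate: 3.260 Mbps.
1 Gbps = 1,000 Mbps; 1,000 / 3.260 = 306.75 → 306 viewers.

306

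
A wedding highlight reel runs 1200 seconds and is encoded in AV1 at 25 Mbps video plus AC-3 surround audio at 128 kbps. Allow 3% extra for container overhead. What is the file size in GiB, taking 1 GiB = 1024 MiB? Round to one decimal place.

Audio: 128 kbps = 0.128 Mbps.
Total bitrate: 25 + 0.128 = 25.128 Mbps.
Stream data: 25.128 Mbps × 1200 s = 30153.6 Mb.
With 3% container overhead: ×1.03.
31,058 Mb = 3,882,276,000 bytes ÷ 1,073,741,824 = 3.616 GiB.

3.6 GiB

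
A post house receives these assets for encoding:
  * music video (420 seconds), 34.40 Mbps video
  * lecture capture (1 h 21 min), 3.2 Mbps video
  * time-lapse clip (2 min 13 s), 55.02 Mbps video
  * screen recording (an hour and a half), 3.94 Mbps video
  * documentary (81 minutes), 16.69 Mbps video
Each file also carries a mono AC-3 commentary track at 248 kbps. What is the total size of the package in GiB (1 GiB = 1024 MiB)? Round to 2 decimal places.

Audio: 248 kbps = 0.248 Mbps.
music video: 34.648 Mbps × 420 s = 14552.2 Mb
lecture capture: 3.448 Mbps × 4860 s = 16757.3 Mb
time-lapse clip: 55.268 Mbps × 133 s = 7350.6 Mb
screen recording: 4.188 Mbps × 5400 s = 22615.2 Mb
documentary: 16.938 Mbps × 4860 s = 82318.7 Mb
Total: 143594.0 Mb = 17949.2 MB.
= 16.72 GiB.

16.72 GiB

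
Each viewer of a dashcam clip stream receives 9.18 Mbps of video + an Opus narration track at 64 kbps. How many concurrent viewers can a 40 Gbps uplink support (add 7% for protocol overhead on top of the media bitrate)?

4044

Audio: 64 kbps = 0.064 Mbps.
Per-viewer media rate: 9.244 Mbps.
On the wire with 7% overhead: 9.891 Mbps.
40 Gbps = 40,000 Mbps; 40,000 / 9.891 = 4044.05 → 4044 viewers.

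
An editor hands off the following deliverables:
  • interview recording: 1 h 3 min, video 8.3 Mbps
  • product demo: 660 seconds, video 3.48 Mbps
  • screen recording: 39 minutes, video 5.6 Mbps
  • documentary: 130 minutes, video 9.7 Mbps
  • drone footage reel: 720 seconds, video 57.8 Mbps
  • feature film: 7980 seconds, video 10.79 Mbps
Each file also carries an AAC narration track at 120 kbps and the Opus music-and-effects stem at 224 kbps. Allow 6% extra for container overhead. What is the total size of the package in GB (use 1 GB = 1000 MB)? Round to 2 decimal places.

34.21 GB

Audio total: 120 + 224 = 344 kbps = 0.344 Mbps.
interview recording: 8.644 Mbps × 3780 s × 1.06 = 34634.8 Mb
product demo: 3.824 Mbps × 660 s × 1.06 = 2675.3 Mb
screen recording: 5.944 Mbps × 2340 s × 1.06 = 14743.5 Mb
documentary: 10.044 Mbps × 7800 s × 1.06 = 83043.8 Mb
drone footage reel: 58.144 Mbps × 720 s × 1.06 = 44375.5 Mb
feature film: 11.134 Mbps × 7980 s × 1.06 = 94180.3 Mb
Total: 273653.1 Mb = 34206.6 MB.
= 34.21 GB.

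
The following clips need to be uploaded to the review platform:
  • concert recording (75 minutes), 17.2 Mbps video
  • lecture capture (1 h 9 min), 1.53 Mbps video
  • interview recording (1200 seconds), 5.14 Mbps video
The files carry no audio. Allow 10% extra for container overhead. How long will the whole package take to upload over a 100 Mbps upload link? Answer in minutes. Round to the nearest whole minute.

concert recording: 17.200 Mbps × 4500 s × 1.10 = 85140.0 Mb
lecture capture: 1.530 Mbps × 4140 s × 1.10 = 6967.6 Mb
interview recording: 5.140 Mbps × 1200 s × 1.10 = 6784.8 Mb
Total: 98892.4 Mb = 12361.6 MB.
At 100 Mbps: 98892.4 / 100 = 989 s ≈ 16.5 minutes.

16 minutes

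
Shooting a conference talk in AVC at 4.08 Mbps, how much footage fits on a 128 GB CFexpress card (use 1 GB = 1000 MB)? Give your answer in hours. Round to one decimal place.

Capacity: 128 GB = 1,024,000 Mb.
Recording time: 1,024,000 / 4.080 = 250,980 s ≈ 69.7 hours.

69.7 hours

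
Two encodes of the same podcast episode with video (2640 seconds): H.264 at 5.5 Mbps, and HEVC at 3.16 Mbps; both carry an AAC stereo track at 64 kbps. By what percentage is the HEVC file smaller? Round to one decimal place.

Audio: 64 kbps = 0.064 Mbps.
H.264: 5.564 Mbps × 2640 s = 14689.0 Mb = 1.836 GB.
HEVC: 3.224 Mbps × 2640 s = 8511.4 Mb = 1.064 GB.
Reduction: (1 − 1.064/1.836) × 100 = 42.06%.

42.1%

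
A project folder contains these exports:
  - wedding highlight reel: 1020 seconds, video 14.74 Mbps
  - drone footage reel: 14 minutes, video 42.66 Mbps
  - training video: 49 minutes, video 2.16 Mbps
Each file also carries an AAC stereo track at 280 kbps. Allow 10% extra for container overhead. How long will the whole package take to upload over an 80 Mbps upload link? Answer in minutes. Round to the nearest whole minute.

Audio: 280 kbps = 0.280 Mbps.
wedding highlight reel: 15.020 Mbps × 1020 s × 1.10 = 16852.4 Mb
drone footage reel: 42.940 Mbps × 840 s × 1.10 = 39676.6 Mb
training video: 2.440 Mbps × 2940 s × 1.10 = 7891.0 Mb
Total: 64420.0 Mb = 8052.5 MB.
At 80 Mbps: 64420.0 / 80 = 805 s ≈ 13.4 minutes.

13 minutes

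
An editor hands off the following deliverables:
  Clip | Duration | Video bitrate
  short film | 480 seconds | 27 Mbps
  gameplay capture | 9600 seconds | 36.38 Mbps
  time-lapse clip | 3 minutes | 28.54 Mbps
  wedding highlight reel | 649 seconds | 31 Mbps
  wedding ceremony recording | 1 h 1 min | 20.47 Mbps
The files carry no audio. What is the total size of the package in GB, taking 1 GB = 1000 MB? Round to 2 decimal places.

57.80 GB

short film: 27.000 Mbps × 480 s = 12960.0 Mb
gameplay capture: 36.380 Mbps × 9600 s = 349248.0 Mb
time-lapse clip: 28.540 Mbps × 180 s = 5137.2 Mb
wedding highlight reel: 31.000 Mbps × 649 s = 20119.0 Mb
wedding ceremony recording: 20.470 Mbps × 3660 s = 74920.2 Mb
Total: 462384.4 Mb = 57798.1 MB.
= 57.80 GB.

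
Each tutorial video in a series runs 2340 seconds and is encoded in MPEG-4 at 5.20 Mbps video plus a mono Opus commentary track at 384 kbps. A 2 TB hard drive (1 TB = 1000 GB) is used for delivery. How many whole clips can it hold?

Audio: 384 kbps = 0.384 Mbps.
Total bitrate: 5.584 Mbps.
Per item: 5.584 Mbps × 2340 s = 13,067 Mb = 1,633 MB.
Capacity: 2 TB = 16,000,000 Mb; 1224.50 items → 1224 complete.

1224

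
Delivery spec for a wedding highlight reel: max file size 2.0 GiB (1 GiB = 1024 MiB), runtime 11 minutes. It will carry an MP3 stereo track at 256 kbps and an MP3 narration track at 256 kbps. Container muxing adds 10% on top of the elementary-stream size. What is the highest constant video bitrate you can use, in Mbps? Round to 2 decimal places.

23.15 Mbps

Budget: 2.0 GiB = 17179.9 Mb.
Stream payload after overhead: 17179.9 / 1.10 = 15618.1 Mb.
11 min = 660 s
Total bitrate budget: 15618.1 Mb / 660 s = 23.664 Mbps.
Audio total: 256 + 256 = 512 kbps = 0.512 Mbps.
Video: 23.664 − 0.512 = 23.152 Mbps.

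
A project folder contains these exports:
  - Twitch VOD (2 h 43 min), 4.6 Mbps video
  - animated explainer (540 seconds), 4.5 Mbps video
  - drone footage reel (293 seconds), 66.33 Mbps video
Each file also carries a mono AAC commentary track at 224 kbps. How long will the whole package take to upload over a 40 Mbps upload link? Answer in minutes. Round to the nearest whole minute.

29 minutes

Audio: 224 kbps = 0.224 Mbps.
Twitch VOD: 4.824 Mbps × 9780 s = 47178.7 Mb
animated explainer: 4.724 Mbps × 540 s = 2551.0 Mb
drone footage reel: 66.554 Mbps × 293 s = 19500.3 Mb
Total: 69230.0 Mb = 8653.8 MB.
At 40 Mbps: 69230.0 / 40 = 1731 s ≈ 28.8 minutes.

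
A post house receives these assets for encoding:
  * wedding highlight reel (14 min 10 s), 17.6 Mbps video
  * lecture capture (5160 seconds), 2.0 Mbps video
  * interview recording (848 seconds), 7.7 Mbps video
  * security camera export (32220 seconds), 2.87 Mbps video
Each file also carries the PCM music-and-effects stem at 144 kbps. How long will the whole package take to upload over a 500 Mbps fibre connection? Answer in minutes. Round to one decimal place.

4.3 minutes

Audio: 144 kbps = 0.144 Mbps.
wedding highlight reel: 17.744 Mbps × 850 s = 15082.4 Mb
lecture capture: 2.144 Mbps × 5160 s = 11063.0 Mb
interview recording: 7.844 Mbps × 848 s = 6651.7 Mb
security camera export: 3.014 Mbps × 32220 s = 97111.1 Mb
Total: 129908.2 Mb = 16238.5 MB.
At 500 Mbps: 129908.2 / 500 = 260 s ≈ 4.33 minutes.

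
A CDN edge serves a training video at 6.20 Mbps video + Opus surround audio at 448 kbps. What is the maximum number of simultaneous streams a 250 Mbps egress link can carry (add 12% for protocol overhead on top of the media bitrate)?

Audio: 448 kbps = 0.448 Mbps.
Per-viewer media rate: 6.648 Mbps.
On the wire with 12% overhead: 7.446 Mbps.
250 Mbps = 250.0 Mbps; 250.0 / 7.446 = 33.58 → 33 viewers.

33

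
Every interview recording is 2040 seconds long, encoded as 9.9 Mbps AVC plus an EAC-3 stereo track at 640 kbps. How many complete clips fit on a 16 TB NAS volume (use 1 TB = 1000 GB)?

Audio: 640 kbps = 0.640 Mbps.
Total bitrate: 10.540 Mbps.
Per item: 10.540 Mbps × 2040 s = 21,502 Mb = 2,688 MB.
Capacity: 16 TB = 128,000,000 Mb; 5953.05 items → 5953 complete.

5953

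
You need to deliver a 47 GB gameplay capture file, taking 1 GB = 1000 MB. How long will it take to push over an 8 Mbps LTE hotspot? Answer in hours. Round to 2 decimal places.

13.06 hours

File: 47 GB = 376000.0 Mb.
At 8 Mbps: 376000.0 / 8 = 47000.0 s ≈ 13.1 hours.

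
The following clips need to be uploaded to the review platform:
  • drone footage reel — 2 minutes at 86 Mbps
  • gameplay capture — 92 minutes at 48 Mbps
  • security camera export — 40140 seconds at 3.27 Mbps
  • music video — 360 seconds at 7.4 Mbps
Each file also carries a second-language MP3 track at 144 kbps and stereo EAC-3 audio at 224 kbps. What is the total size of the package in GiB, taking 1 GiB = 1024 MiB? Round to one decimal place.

49.6 GiB

Audio total: 144 + 224 = 368 kbps = 0.368 Mbps.
drone footage reel: 86.368 Mbps × 120 s = 10364.2 Mb
gameplay capture: 48.368 Mbps × 5520 s = 266991.4 Mb
security camera export: 3.638 Mbps × 40140 s = 146029.3 Mb
music video: 7.768 Mbps × 360 s = 2796.5 Mb
Total: 426181.3 Mb = 53272.7 MB.
= 49.61 GiB.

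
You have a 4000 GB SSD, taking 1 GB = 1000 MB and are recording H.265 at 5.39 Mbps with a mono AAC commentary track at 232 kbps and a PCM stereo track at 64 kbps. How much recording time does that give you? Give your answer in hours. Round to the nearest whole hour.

Audio total: 232 + 64 = 296 kbps = 0.296 Mbps.
Total bitrate: 5.39 + 0.296 = 5.686 Mbps.
Capacity: 4000 GB = 32,000,000 Mb.
Recording time: 32,000,000 / 5.686 = 5,627,858 s ≈ 1,563 hours.

1563 hours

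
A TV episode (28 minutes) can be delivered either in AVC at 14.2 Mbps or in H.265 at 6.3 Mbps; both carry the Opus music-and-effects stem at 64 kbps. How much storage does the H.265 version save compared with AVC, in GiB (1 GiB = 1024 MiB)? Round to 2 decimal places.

28 min = 1680 s
Audio: 64 kbps = 0.064 Mbps.
AVC: 14.264 Mbps × 1680 s = 23963.5 Mb = 2.790 GiB.
H.265: 6.364 Mbps × 1680 s = 10691.5 Mb = 1.245 GiB.
Saving: 2.790 − 1.245 = 1.545 GiB.

1.55 GiB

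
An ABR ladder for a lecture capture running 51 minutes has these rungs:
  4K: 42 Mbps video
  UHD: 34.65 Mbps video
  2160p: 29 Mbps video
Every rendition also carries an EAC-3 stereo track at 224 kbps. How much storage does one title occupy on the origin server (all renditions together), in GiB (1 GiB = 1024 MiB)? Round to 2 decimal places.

51 min = 3060 s
Audio: 224 kbps = 0.224 Mbps.
Sum of rendition bitrates: (42+0.224) + (34.65+0.224) + (29+0.224) = 106.322 Mbps.
× 3060 s = 325,345 Mb = 40,668 MB = 37.88 GiB.

37.88 GiB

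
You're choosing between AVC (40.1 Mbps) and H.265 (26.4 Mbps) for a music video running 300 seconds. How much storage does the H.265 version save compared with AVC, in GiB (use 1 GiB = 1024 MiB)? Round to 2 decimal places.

0.48 GiB

AVC: 40.100 Mbps × 300 s = 12030.0 Mb = 1.400 GiB.
H.265: 26.400 Mbps × 300 s = 7920.0 Mb = 0.922 GiB.
Saving: 1.400 − 0.922 = 0.478 GiB.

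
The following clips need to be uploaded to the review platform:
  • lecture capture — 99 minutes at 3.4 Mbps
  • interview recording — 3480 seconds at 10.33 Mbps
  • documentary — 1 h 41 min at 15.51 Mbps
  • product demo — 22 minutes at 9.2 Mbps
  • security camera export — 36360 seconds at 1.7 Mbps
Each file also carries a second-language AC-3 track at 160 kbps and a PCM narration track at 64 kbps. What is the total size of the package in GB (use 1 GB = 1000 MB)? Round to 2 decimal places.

29.50 GB

Audio total: 160 + 64 = 224 kbps = 0.224 Mbps.
lecture capture: 3.624 Mbps × 5940 s = 21526.6 Mb
interview recording: 10.554 Mbps × 3480 s = 36727.9 Mb
documentary: 15.734 Mbps × 6060 s = 95348.0 Mb
product demo: 9.424 Mbps × 1320 s = 12439.7 Mb
security camera export: 1.924 Mbps × 36360 s = 69956.6 Mb
Total: 235998.8 Mb = 29499.9 MB.
= 29.50 GB.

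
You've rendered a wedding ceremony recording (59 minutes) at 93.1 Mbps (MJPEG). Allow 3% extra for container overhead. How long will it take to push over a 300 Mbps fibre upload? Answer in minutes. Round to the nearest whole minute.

59 min = 3540 s
File: 93.100 Mbps × 3540 s = 329574.0 Mb.
With 3% container overhead: ×1.03. → 339461.2 Mb.
At 300 Mbps: 339461.2 / 300 = 1131.5 s ≈ 18.9 minutes.

19 minutes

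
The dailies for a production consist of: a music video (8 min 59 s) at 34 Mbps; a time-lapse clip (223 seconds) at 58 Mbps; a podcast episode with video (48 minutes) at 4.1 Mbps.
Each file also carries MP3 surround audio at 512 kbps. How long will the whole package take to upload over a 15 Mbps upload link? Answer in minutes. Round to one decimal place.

Audio: 512 kbps = 0.512 Mbps.
music video: 34.512 Mbps × 539 s = 18602.0 Mb
time-lapse clip: 58.512 Mbps × 223 s = 13048.2 Mb
podcast episode with video: 4.612 Mbps × 2880 s = 13282.6 Mb
Total: 44932.7 Mb = 5616.6 MB.
At 15 Mbps: 44932.7 / 15 = 2996 s ≈ 49.9 minutes.

49.9 minutes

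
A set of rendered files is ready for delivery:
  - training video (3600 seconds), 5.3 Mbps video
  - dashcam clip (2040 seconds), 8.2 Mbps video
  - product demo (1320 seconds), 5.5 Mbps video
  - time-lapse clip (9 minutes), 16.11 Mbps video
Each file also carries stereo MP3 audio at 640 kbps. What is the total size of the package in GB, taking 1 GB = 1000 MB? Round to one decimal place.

7.1 GB

Audio: 640 kbps = 0.640 Mbps.
training video: 5.940 Mbps × 3600 s = 21384.0 Mb
dashcam clip: 8.840 Mbps × 2040 s = 18033.6 Mb
product demo: 6.140 Mbps × 1320 s = 8104.8 Mb
time-lapse clip: 16.750 Mbps × 540 s = 9045.0 Mb
Total: 56567.4 Mb = 7070.9 MB.
= 7.071 GB.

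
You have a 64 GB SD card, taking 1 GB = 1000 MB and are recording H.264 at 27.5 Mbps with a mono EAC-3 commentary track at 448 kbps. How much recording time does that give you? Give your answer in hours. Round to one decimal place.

Audio: 448 kbps = 0.448 Mbps.
Total bitrate: 27.5 + 0.448 = 27.948 Mbps.
Capacity: 64 GB = 512,000 Mb.
Recording time: 512,000 / 27.948 = 18,320 s ≈ 5.09 hours.

5.1 hours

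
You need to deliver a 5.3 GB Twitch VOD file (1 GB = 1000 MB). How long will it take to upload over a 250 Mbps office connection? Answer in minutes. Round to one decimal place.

2.8 minutes

File: 5.3 GB = 42400.0 Mb.
At 250 Mbps: 42400.0 / 250 = 169.6 s ≈ 2.83 minutes.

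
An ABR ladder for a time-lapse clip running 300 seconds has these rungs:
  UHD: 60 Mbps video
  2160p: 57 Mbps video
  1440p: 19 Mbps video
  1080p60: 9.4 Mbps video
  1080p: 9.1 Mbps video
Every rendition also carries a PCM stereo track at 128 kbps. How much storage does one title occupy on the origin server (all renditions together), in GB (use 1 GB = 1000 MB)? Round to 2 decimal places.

5.82 GB

Audio: 128 kbps = 0.128 Mbps.
Sum of rendition bitrates: (60+0.128) + (57+0.128) + (19+0.128) + (9.4+0.128) + (9.1+0.128) = 155.140 Mbps.
× 300 s = 46,542 Mb = 5,818 MB = 5.818 GB.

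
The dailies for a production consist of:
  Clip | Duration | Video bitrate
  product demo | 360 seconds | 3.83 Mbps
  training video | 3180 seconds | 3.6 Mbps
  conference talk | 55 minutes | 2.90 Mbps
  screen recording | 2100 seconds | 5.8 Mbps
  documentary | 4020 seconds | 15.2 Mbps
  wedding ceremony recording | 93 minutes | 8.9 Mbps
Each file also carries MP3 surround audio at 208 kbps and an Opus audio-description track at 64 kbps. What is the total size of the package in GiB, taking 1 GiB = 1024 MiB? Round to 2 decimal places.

17.51 GiB

Audio total: 208 + 64 = 272 kbps = 0.272 Mbps.
product demo: 4.102 Mbps × 360 s = 1476.7 Mb
training video: 3.872 Mbps × 3180 s = 12313.0 Mb
conference talk: 3.172 Mbps × 3300 s = 10467.6 Mb
screen recording: 6.072 Mbps × 2100 s = 12751.2 Mb
documentary: 15.472 Mbps × 4020 s = 62197.4 Mb
wedding ceremony recording: 9.172 Mbps × 5580 s = 51179.8 Mb
Total: 150385.7 Mb = 18798.2 MB.
= 17.51 GiB.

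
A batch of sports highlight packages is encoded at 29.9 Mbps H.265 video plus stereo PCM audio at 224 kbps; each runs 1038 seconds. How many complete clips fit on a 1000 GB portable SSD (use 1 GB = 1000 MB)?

255

Audio: 224 kbps = 0.224 Mbps.
Total bitrate: 30.124 Mbps.
Per item: 30.124 Mbps × 1038 s = 31,269 Mb = 3,909 MB.
Capacity: 1000 GB = 8,000,000 Mb; 255.85 items → 255 complete.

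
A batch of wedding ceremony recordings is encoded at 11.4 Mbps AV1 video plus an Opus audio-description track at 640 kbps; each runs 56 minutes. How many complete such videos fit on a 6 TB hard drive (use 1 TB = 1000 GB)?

1186

56 min = 3360 s
Audio: 640 kbps = 0.640 Mbps.
Total bitrate: 12.040 Mbps.
Per item: 12.040 Mbps × 3360 s = 40,454 Mb = 5,057 MB.
Capacity: 6 TB = 48,000,000 Mb; 1186.52 items → 1186 complete.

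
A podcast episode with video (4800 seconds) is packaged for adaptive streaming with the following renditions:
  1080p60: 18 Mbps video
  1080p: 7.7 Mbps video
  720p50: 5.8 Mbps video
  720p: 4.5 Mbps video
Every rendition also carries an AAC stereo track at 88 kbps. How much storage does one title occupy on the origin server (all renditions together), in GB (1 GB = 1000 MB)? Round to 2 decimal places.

21.81 GB

Audio: 88 kbps = 0.088 Mbps.
Sum of rendition bitrates: (18+0.088) + (7.7+0.088) + (5.8+0.088) + (4.5+0.088) = 36.352 Mbps.
× 4800 s = 174,490 Mb = 21,811 MB = 21.81 GB.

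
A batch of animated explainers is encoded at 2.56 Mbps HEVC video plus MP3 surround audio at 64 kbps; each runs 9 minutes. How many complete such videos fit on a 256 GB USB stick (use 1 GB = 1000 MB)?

1445

9 min = 540 s
Audio: 64 kbps = 0.064 Mbps.
Total bitrate: 2.624 Mbps.
Per item: 2.624 Mbps × 540 s = 1,417 Mb = 177.1 MB.
Capacity: 256 GB = 2,048,000 Mb; 1445.35 items → 1445 complete.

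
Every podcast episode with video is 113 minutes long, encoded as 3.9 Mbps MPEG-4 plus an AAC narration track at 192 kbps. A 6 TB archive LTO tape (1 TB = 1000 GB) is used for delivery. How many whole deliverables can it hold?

113 min = 6780 s
Audio: 192 kbps = 0.192 Mbps.
Total bitrate: 4.092 Mbps.
Per item: 4.092 Mbps × 6780 s = 27,744 Mb = 3,468 MB.
Capacity: 6 TB = 48,000,000 Mb; 1730.12 items → 1730 complete.

1730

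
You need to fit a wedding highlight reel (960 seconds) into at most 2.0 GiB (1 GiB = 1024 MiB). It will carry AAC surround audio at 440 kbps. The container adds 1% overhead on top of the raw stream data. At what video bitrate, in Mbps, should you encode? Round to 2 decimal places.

17.28 Mbps

Budget: 2.0 GiB = 17179.9 Mb.
Stream payload after overhead: 17179.9 / 1.01 = 17009.8 Mb.
Total bitrate budget: 17009.8 Mb / 960 s = 17.719 Mbps.
Audio: 440 kbps = 0.440 Mbps.
Video: 17.719 − 0.440 = 17.279 Mbps.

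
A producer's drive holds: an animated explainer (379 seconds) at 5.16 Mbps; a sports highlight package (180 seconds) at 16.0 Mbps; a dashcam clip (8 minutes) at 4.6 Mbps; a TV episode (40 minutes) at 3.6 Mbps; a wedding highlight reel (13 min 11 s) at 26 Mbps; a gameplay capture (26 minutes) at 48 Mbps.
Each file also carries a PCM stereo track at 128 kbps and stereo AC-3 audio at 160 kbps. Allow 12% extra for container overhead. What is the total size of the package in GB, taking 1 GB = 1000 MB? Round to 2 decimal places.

15.79 GB

Audio total: 128 + 160 = 288 kbps = 0.288 Mbps.
animated explainer: 5.448 Mbps × 379 s × 1.12 = 2312.6 Mb
sports highlight package: 16.288 Mbps × 180 s × 1.12 = 3283.7 Mb
dashcam clip: 4.888 Mbps × 480 s × 1.12 = 2627.8 Mb
TV episode: 3.888 Mbps × 2400 s × 1.12 = 10450.9 Mb
wedding highlight reel: 26.288 Mbps × 791 s × 1.12 = 23289.1 Mb
gameplay capture: 48.288 Mbps × 1560 s × 1.12 = 84368.8 Mb
Total: 126332.8 Mb = 15791.6 MB.
= 15.79 GB.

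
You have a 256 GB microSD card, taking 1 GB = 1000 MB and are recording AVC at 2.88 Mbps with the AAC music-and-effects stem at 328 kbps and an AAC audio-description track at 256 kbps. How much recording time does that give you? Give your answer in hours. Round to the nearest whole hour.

Audio total: 328 + 256 = 584 kbps = 0.584 Mbps.
Total bitrate: 2.88 + 0.584 = 3.464 Mbps.
Capacity: 256 GB = 2,048,000 Mb.
Recording time: 2,048,000 / 3.464 = 591,224 s ≈ 164 hours.

164 hours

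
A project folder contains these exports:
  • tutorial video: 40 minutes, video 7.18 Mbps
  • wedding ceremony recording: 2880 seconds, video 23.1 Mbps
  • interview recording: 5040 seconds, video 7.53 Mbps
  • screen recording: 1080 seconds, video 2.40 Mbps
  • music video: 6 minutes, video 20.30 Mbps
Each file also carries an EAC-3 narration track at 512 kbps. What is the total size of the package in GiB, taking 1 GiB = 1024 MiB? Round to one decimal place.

16.0 GiB

Audio: 512 kbps = 0.512 Mbps.
tutorial video: 7.692 Mbps × 2400 s = 18460.8 Mb
wedding ceremony recording: 23.612 Mbps × 2880 s = 68002.6 Mb
interview recording: 8.042 Mbps × 5040 s = 40531.7 Mb
screen recording: 2.912 Mbps × 1080 s = 3145.0 Mb
music video: 20.812 Mbps × 360 s = 7492.3 Mb
Total: 137632.3 Mb = 17204.0 MB.
= 16.02 GiB.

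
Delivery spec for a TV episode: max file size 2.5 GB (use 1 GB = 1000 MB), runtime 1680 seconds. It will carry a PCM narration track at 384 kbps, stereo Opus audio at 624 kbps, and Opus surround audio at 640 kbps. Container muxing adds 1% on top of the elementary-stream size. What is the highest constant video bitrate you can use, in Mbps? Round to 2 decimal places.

Budget: 2.5 GB = 20000.0 Mb.
Stream payload after overhead: 20000.0 / 1.01 = 19802.0 Mb.
Total bitrate budget: 19802.0 Mb / 1680 s = 11.787 Mbps.
Audio total: 384 + 624 + 640 = 1648 kbps = 1.648 Mbps.
Video: 11.787 − 1.648 = 10.139 Mbps.

10.14 Mbps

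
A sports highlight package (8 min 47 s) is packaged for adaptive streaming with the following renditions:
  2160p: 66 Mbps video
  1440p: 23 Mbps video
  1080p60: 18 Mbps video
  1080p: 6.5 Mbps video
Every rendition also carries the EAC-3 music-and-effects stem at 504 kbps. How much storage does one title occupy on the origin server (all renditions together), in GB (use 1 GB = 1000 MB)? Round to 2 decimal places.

7.61 GB

8 min 47 s = 527 s
Audio: 504 kbps = 0.504 Mbps.
Sum of rendition bitrates: (66+0.504) + (23+0.504) + (18+0.504) + (6.5+0.504) = 115.516 Mbps.
× 527 s = 60,877 Mb = 7,610 MB = 7.610 GB.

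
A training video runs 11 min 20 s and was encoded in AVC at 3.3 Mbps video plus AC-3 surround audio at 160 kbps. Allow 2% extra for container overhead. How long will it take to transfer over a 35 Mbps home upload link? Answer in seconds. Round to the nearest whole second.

11 min 20 s = 680 s
Audio: 160 kbps = 0.160 Mbps.
Total bitrate: 3.460 Mbps.
File: 3.460 Mbps × 680 s = 2352.8 Mb.
With 2% container overhead: ×1.02. → 2399.9 Mb.
At 35 Mbps: 2399.9 / 35 = 68.6 s ≈ 68.6 seconds.

69 seconds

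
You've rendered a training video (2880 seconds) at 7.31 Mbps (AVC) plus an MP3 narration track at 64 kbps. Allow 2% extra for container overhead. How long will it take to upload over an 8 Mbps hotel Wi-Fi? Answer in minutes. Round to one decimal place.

45.1 minutes

Audio: 64 kbps = 0.064 Mbps.
Total bitrate: 7.374 Mbps.
File: 7.374 Mbps × 2880 s = 21237.1 Mb.
With 2% container overhead: ×1.02. → 21661.9 Mb.
At 8 Mbps: 21661.9 / 8 = 2707.7 s ≈ 45.1 minutes.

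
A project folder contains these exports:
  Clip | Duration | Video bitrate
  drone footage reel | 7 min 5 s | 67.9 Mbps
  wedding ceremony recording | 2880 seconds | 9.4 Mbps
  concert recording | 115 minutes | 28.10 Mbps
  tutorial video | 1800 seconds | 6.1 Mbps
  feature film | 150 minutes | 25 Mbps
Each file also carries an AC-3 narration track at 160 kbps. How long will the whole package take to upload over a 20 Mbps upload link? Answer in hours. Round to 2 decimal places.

Audio: 160 kbps = 0.160 Mbps.
drone footage reel: 68.060 Mbps × 425 s = 28925.5 Mb
wedding ceremony recording: 9.560 Mbps × 2880 s = 27532.8 Mb
concert recording: 28.260 Mbps × 6900 s = 194994.0 Mb
tutorial video: 6.260 Mbps × 1800 s = 11268.0 Mb
feature film: 25.160 Mbps × 9000 s = 226440.0 Mb
Total: 489160.3 Mb = 61145.0 MB.
At 20 Mbps: 489160.3 / 20 = 24458 s ≈ 6.79 hours.

6.79 hours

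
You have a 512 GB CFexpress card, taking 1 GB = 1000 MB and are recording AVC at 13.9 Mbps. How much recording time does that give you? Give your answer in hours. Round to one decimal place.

81.9 hours

Capacity: 512 GB = 4,096,000 Mb.
Recording time: 4,096,000 / 13.900 = 294,676 s ≈ 81.9 hours.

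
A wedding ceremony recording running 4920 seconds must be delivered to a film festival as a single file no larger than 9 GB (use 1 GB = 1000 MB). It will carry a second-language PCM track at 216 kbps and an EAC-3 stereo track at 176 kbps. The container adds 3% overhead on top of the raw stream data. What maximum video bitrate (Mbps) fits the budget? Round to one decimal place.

Budget: 9 GB = 72000.0 Mb.
Stream payload after overhead: 72000.0 / 1.03 = 69902.9 Mb.
Total bitrate budget: 69902.9 Mb / 4920 s = 14.208 Mbps.
Audio total: 216 + 176 = 392 kbps = 0.392 Mbps.
Video: 14.208 − 0.392 = 13.816 Mbps.

13.8 Mbps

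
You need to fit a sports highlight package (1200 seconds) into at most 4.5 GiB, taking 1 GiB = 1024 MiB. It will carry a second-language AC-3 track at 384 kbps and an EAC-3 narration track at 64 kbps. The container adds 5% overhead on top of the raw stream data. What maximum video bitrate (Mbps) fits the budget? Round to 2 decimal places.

Budget: 4.5 GiB = 38654.7 Mb.
Stream payload after overhead: 38654.7 / 1.05 = 36814.0 Mb.
Total bitrate budget: 36814.0 Mb / 1200 s = 30.678 Mbps.
Audio total: 384 + 64 = 448 kbps = 0.448 Mbps.
Video: 30.678 − 0.448 = 30.230 Mbps.

30.23 Mbps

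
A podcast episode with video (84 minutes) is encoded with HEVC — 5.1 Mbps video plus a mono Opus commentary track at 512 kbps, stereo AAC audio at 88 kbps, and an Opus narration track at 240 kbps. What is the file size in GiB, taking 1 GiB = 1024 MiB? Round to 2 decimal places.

84 min = 5040 s
Audio total: 512 + 88 + 240 = 840 kbps = 0.840 Mbps.
Total bitrate: 5.1 + 0.840 = 5.940 Mbps.
Stream data: 5.940 Mbps × 5040 s = 29937.6 Mb.
29,938 Mb = 3,742,200,000 bytes ÷ 1,073,741,824 = 3.485 GiB.

3.49 GiB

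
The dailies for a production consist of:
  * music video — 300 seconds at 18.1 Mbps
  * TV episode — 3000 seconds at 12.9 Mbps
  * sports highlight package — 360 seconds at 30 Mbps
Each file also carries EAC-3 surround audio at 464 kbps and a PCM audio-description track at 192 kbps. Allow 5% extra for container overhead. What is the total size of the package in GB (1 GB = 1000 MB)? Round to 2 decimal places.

Audio total: 464 + 192 = 656 kbps = 0.656 Mbps.
music video: 18.756 Mbps × 300 s × 1.05 = 5908.1 Mb
TV episode: 13.556 Mbps × 3000 s × 1.05 = 42701.4 Mb
sports highlight package: 30.656 Mbps × 360 s × 1.05 = 11588.0 Mb
Total: 60197.5 Mb = 7524.7 MB.
= 7.525 GB.

7.52 GB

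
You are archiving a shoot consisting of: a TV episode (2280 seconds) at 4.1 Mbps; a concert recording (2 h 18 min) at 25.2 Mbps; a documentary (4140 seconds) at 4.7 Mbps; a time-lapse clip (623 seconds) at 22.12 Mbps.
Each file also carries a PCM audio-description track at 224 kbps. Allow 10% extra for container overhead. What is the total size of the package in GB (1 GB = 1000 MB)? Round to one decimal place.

Audio: 224 kbps = 0.224 Mbps.
TV episode: 4.324 Mbps × 2280 s × 1.10 = 10844.6 Mb
concert recording: 25.424 Mbps × 8280 s × 1.10 = 231561.8 Mb
documentary: 4.924 Mbps × 4140 s × 1.10 = 22423.9 Mb
time-lapse clip: 22.344 Mbps × 623 s × 1.10 = 15312.3 Mb
Total: 280142.6 Mb = 35017.8 MB.
= 35.02 GB.

35.0 GB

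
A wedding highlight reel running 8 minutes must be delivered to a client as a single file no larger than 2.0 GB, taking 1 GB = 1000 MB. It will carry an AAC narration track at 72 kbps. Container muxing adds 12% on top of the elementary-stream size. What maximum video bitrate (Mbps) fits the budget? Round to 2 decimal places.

Budget: 2.0 GB = 16000.0 Mb.
Stream payload after overhead: 16000.0 / 1.12 = 14285.7 Mb.
8 min = 480 s
Total bitrate budget: 14285.7 Mb / 480 s = 29.762 Mbps.
Audio: 72 kbps = 0.072 Mbps.
Video: 29.762 − 0.072 = 29.690 Mbps.

29.69 Mbps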